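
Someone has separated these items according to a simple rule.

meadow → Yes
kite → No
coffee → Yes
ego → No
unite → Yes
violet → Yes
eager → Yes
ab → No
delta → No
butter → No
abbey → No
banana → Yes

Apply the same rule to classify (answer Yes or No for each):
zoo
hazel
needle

The common property of the 'Yes' items is: has ≥ 3 vowels. No 'No' item has it.
zoo — 2 vowels, hence No.
hazel — 2 vowels, hence No.
needle — 3 vowels, hence Yes.

No, No, Yes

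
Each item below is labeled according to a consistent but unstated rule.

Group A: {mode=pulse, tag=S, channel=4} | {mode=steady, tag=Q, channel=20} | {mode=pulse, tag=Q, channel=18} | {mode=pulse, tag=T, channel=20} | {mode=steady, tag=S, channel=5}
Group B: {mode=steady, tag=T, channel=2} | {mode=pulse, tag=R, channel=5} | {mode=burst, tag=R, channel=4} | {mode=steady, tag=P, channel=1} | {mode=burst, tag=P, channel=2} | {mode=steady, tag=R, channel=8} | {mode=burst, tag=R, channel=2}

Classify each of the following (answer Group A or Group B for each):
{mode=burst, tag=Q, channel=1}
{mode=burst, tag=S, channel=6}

Group B, Group A

Every 'Group A' example satisfies: tag is S OR channel ≥ 18. None of the 'Group B' examples do.
Group B: {mode=burst, tag=Q, channel=1}, since tag is Q, channel = 1. Group A: {mode=burst, tag=S, channel=6}, since tag is S, channel = 6.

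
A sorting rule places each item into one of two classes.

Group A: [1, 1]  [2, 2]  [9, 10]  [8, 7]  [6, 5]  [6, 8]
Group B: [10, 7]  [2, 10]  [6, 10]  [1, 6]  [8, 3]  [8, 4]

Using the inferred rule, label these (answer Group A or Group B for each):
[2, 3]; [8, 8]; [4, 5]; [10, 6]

The pattern is that an item is 'Group A' exactly when: |first − second| ≤ 2.
[2, 3] — |2−3| = 1, hence Group A. [8, 8] — |8−8| = 0, hence Group A. [4, 5] — |4−5| = 1, hence Group A. [10, 6] — |10−6| = 4, hence Group B.

Group A, Group A, Group A, Group B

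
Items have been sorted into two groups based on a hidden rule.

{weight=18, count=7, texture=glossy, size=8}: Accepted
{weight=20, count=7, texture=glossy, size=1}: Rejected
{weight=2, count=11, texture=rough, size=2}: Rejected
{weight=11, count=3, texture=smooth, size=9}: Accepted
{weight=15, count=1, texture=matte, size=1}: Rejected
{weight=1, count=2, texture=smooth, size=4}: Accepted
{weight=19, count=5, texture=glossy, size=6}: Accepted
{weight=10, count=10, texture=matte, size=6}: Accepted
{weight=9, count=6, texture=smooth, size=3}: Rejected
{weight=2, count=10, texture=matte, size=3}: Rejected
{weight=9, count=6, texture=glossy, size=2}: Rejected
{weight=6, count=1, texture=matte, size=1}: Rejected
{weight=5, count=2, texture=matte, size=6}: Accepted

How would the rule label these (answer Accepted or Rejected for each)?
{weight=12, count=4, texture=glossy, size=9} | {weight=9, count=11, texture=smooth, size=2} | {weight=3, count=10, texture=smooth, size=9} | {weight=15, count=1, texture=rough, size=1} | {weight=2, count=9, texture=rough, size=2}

Accepted, Rejected, Accepted, Rejected, Rejected

The distinguishing property — size ≥ 4 — holds for all the 'Accepted' cases and none of the 'Rejected' cases.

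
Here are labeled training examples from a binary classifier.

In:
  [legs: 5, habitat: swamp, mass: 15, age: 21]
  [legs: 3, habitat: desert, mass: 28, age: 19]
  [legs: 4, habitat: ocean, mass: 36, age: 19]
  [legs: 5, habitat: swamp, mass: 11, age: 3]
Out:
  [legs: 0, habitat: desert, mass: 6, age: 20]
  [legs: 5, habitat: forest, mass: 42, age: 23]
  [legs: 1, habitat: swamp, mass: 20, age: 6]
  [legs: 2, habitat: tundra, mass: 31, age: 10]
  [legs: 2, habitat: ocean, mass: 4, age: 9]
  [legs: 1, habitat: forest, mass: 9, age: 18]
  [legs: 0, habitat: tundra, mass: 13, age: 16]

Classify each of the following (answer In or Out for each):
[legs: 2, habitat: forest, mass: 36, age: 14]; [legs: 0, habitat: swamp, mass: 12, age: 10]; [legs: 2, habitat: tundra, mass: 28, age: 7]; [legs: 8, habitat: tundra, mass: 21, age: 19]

Out, Out, Out, In

'In' ⟺ age ≤ 21 AND legs ≥ 3.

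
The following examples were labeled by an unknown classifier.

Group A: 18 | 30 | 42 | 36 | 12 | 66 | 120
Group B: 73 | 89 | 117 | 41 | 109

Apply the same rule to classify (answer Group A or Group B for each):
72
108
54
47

The simplest hypothesis consistent with all the labels is: even.
72: Group A (72 is even).
108: Group A (108 is even).
54: Group A (54 is even).
47: Group B (47 is odd).

Group A, Group A, Group A, Group B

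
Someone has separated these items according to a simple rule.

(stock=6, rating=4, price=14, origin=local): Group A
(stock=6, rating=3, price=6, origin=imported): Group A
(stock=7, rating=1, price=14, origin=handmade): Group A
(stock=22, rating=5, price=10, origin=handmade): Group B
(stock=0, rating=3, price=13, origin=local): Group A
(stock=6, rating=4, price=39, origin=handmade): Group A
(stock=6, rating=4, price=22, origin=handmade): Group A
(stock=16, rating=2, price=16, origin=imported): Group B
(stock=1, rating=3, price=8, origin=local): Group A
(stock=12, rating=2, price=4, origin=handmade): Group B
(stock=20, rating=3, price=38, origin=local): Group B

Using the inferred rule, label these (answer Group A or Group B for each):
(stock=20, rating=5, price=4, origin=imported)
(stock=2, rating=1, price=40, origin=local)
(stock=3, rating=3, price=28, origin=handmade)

The distinguishing property — stock ≤ 7 — holds for all the 'Group A' cases and none of the 'Group B' cases.
(stock=20, rating=5, price=4, origin=imported): Group B (stock = 20). (stock=2, rating=1, price=40, origin=local): Group A (stock = 2). (stock=3, rating=3, price=28, origin=handmade): Group A (stock = 3).

Group B, Group A, Group A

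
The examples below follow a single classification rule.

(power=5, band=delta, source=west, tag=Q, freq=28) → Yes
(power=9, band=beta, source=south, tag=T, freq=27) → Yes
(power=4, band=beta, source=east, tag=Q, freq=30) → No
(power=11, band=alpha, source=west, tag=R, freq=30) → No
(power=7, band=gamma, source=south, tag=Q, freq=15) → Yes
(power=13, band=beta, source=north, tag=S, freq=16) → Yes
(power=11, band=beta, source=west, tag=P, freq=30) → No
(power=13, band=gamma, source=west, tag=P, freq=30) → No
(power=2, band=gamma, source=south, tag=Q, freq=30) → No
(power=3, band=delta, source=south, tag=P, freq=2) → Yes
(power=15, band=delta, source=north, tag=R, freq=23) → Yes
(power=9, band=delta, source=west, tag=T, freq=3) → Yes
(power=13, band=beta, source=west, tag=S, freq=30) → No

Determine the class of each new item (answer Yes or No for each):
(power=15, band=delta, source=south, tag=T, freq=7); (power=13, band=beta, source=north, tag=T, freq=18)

Yes, Yes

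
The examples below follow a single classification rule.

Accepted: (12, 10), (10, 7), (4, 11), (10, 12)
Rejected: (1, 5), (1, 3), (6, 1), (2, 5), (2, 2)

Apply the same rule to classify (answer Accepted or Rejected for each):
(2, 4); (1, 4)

Rejected, Rejected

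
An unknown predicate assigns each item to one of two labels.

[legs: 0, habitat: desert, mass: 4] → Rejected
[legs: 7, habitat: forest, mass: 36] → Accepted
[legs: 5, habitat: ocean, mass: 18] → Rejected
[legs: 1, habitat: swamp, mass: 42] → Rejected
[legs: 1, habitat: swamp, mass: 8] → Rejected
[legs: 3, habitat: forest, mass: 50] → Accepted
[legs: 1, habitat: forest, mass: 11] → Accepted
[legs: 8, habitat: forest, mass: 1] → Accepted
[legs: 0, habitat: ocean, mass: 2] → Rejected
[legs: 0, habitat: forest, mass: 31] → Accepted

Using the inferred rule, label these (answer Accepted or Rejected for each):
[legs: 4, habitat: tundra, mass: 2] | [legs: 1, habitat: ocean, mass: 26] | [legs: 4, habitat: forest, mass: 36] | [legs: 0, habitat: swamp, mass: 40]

Rejected, Rejected, Accepted, Rejected

A rule that fits every label: habitat is forest — true of each 'Accepted' example, false of each 'Rejected' one.
Rejected: [legs: 4, habitat: tundra, mass: 2], since habitat is tundra.
Rejected: [legs: 1, habitat: ocean, mass: 26], since habitat is ocean.
Accepted: [legs: 4, habitat: forest, mass: 36], since habitat is forest.
Rejected: [legs: 0, habitat: swamp, mass: 40], since habitat is swamp.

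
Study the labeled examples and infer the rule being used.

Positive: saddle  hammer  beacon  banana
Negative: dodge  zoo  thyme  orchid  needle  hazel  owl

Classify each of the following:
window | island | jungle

Negative, Positive, Negative

The common property of the 'Positive' items is: even length AND contains 'a'. No 'Negative' item has it.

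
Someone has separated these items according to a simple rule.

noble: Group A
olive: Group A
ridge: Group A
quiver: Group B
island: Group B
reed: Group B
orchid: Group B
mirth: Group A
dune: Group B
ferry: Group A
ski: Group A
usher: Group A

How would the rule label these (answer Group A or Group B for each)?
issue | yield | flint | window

Group A, Group A, Group A, Group B

One predicate separates the groups cleanly: odd length.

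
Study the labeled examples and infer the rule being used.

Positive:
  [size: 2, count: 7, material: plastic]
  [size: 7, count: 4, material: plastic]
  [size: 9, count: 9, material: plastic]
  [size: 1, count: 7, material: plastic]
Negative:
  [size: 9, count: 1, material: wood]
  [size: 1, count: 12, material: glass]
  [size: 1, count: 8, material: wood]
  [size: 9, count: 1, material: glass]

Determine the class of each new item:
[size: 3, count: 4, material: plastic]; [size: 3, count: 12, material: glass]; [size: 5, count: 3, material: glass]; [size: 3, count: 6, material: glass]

Rule: material is plastic. This holds for each 'Positive' example and fails for each 'Negative' one.

Positive, Negative, Negative, Negative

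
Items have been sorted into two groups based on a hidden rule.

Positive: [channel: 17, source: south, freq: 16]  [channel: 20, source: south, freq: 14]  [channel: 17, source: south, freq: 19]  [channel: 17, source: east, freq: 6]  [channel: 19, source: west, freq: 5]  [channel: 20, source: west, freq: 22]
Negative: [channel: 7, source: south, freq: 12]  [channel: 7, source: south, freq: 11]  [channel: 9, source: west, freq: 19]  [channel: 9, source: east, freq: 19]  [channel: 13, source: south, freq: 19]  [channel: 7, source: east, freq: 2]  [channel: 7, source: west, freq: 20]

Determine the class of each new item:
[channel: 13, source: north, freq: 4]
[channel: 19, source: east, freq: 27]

Negative, Positive

All 'Positive' examples share one property — channel ≥ 17 — and every 'Negative' example lacks it.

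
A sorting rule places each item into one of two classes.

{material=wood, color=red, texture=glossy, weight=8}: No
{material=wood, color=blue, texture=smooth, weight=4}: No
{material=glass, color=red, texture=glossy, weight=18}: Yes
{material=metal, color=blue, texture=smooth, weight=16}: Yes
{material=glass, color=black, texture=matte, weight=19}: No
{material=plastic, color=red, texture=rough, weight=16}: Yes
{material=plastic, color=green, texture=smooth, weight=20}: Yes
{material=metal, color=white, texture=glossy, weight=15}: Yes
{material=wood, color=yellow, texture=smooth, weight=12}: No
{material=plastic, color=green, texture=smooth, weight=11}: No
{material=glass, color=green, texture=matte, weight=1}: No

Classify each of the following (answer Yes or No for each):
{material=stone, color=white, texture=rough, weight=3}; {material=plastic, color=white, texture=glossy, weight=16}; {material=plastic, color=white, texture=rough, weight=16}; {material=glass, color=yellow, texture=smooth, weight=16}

The rule appears to be: weight ≥ 15 AND weight ≠ 19.
{material=stone, color=white, texture=rough, weight=3} — weight = 3, hence No. {material=plastic, color=white, texture=glossy, weight=16} — weight = 16, hence Yes. {material=plastic, color=white, texture=rough, weight=16} — weight = 16, hence Yes. {material=glass, color=yellow, texture=smooth, weight=16} — weight = 16, hence Yes.

No, Yes, Yes, Yes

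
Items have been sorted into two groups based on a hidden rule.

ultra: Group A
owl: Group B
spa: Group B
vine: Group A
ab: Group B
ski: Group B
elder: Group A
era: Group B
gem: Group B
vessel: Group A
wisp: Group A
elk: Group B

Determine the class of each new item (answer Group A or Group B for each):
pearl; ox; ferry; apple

Group A, Group B, Group A, Group A

A rule that fits every label: length ≥ 4 — true of each 'Group A' example, false of each 'Group B' one.
pearl: Group A (length 5).
ox: Group B (length 2).
ferry: Group A (length 5).
apple: Group A (length 5).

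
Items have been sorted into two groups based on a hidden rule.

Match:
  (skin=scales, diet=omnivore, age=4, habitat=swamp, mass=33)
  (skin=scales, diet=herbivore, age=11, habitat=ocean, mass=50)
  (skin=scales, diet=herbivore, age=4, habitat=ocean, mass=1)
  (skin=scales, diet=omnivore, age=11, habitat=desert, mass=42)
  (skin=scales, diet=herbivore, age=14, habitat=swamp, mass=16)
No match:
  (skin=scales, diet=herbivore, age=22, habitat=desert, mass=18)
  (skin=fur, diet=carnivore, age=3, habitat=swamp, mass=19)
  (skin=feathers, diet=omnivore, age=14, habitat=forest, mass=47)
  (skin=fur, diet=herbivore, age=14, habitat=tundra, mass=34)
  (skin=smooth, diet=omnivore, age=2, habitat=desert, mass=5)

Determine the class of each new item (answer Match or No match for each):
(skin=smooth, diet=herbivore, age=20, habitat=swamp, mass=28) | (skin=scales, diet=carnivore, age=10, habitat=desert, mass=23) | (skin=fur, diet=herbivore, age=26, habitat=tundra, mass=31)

No match, Match, No match

A rule that fits every label: skin is scales AND age ≤ 14 — true of each 'Match' example, false of each 'No match' one.
(skin=smooth, diet=herbivore, age=20, habitat=swamp, mass=28) → skin is smooth, age = 20 → No match. (skin=scales, diet=carnivore, age=10, habitat=desert, mass=23) → skin is scales, age = 10 → Match. (skin=fur, diet=herbivore, age=26, habitat=tundra, mass=31) → skin is fur, age = 26 → No match.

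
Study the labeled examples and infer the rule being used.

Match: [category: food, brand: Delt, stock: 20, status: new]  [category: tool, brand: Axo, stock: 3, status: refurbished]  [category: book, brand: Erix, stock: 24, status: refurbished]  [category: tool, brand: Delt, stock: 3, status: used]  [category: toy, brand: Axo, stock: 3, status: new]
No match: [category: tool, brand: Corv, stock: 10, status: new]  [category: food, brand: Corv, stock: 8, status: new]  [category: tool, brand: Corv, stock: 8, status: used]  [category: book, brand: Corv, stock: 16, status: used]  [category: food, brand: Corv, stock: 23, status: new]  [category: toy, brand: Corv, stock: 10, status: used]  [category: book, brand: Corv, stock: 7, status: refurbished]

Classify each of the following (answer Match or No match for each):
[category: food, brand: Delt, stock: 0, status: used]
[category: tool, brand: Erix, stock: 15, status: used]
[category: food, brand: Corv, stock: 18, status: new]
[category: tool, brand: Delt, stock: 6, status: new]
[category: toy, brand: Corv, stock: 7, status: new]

Rule: brand is not Corv. This holds for each 'Match' example and fails for each 'No match' one.

Match, Match, No match, Match, No match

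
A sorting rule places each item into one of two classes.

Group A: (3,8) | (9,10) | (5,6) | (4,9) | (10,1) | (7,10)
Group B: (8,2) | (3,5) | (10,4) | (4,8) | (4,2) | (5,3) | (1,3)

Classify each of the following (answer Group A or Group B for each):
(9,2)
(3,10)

Group A, Group A

Every 'Group A' example satisfies: sum is odd. None of the 'Group B' examples do.
(9,2): Group A (9+2 = 11).
(3,10): Group A (3+10 = 13).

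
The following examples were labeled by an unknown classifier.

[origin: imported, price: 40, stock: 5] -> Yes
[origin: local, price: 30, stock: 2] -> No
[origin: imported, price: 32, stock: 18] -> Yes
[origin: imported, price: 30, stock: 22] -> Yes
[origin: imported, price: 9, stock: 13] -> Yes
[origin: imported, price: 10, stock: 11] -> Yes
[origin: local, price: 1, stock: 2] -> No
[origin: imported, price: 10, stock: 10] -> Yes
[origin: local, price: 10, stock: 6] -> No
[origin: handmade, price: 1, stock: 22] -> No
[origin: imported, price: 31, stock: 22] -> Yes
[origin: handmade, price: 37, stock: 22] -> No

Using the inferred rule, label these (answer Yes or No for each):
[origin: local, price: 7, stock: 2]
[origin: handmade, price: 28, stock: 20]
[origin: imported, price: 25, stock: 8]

No, No, Yes

Checking candidate rules against both groups, what survives is: origin is imported.
[origin: local, price: 7, stock: 2]: origin is local, does not pass → No.
[origin: handmade, price: 28, stock: 20]: origin is handmade, does not pass → No.
[origin: imported, price: 25, stock: 8]: origin is imported, matches → Yes.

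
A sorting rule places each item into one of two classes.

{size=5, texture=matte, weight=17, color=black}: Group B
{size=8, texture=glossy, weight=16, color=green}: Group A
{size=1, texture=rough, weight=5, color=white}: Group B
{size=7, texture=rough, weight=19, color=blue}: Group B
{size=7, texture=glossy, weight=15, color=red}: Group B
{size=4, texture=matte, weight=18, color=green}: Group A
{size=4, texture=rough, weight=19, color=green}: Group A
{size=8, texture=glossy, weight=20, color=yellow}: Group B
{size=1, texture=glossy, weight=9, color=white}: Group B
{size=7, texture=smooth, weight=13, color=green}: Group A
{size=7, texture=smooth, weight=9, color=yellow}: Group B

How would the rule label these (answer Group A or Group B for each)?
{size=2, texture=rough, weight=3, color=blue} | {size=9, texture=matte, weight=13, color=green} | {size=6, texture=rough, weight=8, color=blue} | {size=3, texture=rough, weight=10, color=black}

The simplest hypothesis consistent with all the labels is: color is green.
{size=2, texture=rough, weight=3, color=blue}: color is blue, fails the rule → Group B. {size=9, texture=matte, weight=13, color=green}: color is green, satisfies this → Group A. {size=6, texture=rough, weight=8, color=blue}: color is blue, fails the rule → Group B. {size=3, texture=rough, weight=10, color=black}: color is black, fails the rule → Group B.

Group B, Group A, Group B, Group B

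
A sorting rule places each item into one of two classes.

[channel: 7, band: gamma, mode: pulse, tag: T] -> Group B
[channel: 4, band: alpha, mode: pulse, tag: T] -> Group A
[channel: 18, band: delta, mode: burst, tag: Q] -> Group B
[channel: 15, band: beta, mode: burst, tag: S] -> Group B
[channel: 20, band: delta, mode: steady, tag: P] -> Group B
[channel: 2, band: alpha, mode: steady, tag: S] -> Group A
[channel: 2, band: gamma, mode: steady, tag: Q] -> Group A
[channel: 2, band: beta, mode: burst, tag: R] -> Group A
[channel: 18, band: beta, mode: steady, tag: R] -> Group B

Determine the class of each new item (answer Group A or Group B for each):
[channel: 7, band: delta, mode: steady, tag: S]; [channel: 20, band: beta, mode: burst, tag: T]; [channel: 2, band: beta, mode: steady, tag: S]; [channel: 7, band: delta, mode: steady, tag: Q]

Group B, Group B, Group A, Group B

The pattern is that an item is 'Group A' exactly when: channel ≤ 4.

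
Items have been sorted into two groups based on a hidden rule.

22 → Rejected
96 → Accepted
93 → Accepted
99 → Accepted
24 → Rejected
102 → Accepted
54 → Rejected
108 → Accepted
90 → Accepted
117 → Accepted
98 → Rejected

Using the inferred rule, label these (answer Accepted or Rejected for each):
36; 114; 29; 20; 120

The simplest hypothesis consistent with all the labels is: multiple of 3 AND at least 90.

Rejected, Accepted, Rejected, Rejected, Accepted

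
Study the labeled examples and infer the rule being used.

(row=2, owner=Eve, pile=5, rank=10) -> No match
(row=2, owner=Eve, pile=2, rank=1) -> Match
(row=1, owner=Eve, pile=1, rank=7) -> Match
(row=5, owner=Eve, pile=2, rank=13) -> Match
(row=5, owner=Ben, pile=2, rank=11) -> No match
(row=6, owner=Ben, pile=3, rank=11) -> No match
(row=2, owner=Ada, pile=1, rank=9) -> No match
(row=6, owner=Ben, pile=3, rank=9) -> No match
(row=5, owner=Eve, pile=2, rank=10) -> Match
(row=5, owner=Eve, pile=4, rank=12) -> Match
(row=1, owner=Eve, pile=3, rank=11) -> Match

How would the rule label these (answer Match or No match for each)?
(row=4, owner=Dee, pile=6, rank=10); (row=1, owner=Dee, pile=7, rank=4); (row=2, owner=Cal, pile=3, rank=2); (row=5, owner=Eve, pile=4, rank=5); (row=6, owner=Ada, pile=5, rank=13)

No match, No match, No match, Match, No match

Rule: owner is Eve AND pile ≤ 4. This holds for each 'Match' example and fails for each 'No match' one.
No match: (row=4, owner=Dee, pile=6, rank=10), since owner is Dee, pile = 6.
No match: (row=1, owner=Dee, pile=7, rank=4), since owner is Dee, pile = 7.
No match: (row=2, owner=Cal, pile=3, rank=2), since owner is Cal, pile = 3.
Match: (row=5, owner=Eve, pile=4, rank=5), since owner is Eve, pile = 4.
No match: (row=6, owner=Ada, pile=5, rank=13), since owner is Ada, pile = 5.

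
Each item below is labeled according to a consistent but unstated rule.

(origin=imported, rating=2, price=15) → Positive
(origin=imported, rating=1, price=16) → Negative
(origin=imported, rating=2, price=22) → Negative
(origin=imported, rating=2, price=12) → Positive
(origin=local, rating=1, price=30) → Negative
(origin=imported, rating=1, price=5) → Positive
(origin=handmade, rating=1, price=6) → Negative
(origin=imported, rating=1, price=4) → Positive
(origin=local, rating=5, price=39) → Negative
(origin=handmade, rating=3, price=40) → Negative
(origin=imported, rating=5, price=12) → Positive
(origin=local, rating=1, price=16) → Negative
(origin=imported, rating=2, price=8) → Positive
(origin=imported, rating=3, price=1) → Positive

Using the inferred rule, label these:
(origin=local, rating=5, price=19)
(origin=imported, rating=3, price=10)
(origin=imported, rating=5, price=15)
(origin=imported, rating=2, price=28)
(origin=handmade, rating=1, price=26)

Negative, Positive, Positive, Negative, Negative

Every 'Positive' example satisfies: origin is imported AND price ≤ 15. None of the 'Negative' examples do.
(origin=local, rating=5, price=19) → origin is local, price = 19 → Negative.
(origin=imported, rating=3, price=10) → origin is imported, price = 10 → Positive.
(origin=imported, rating=5, price=15) → origin is imported, price = 15 → Positive.
(origin=imported, rating=2, price=28) → origin is imported, price = 28 → Negative.
(origin=handmade, rating=1, price=26) → origin is handmade, price = 26 → Negative.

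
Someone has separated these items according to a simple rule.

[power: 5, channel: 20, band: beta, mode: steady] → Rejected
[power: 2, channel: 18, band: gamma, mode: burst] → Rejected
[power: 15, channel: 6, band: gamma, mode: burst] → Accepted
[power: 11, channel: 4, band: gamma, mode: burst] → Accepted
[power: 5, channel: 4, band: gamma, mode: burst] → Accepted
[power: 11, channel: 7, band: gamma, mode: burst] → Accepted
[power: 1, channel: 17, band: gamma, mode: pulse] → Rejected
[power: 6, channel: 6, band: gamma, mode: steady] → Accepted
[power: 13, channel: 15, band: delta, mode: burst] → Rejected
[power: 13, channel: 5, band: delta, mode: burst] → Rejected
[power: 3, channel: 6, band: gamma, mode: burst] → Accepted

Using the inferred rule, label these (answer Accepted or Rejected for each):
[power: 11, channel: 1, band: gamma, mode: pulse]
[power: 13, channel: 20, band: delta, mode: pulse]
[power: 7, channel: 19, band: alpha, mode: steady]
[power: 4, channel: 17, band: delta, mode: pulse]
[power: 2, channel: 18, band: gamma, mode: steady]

Rule: band is gamma AND power ≥ 3. This holds for each 'Accepted' example and fails for each 'Rejected' one.
Accepted: [power: 11, channel: 1, band: gamma, mode: pulse], since band is gamma, power = 11.
Rejected: [power: 13, channel: 20, band: delta, mode: pulse], since band is delta, power = 13.
Rejected: [power: 7, channel: 19, band: alpha, mode: steady], since band is alpha, power = 7.
Rejected: [power: 4, channel: 17, band: delta, mode: pulse], since band is delta, power = 4.
Rejected: [power: 2, channel: 18, band: gamma, mode: steady], since band is gamma, power = 2.

Accepted, Rejected, Rejected, Rejected, Rejected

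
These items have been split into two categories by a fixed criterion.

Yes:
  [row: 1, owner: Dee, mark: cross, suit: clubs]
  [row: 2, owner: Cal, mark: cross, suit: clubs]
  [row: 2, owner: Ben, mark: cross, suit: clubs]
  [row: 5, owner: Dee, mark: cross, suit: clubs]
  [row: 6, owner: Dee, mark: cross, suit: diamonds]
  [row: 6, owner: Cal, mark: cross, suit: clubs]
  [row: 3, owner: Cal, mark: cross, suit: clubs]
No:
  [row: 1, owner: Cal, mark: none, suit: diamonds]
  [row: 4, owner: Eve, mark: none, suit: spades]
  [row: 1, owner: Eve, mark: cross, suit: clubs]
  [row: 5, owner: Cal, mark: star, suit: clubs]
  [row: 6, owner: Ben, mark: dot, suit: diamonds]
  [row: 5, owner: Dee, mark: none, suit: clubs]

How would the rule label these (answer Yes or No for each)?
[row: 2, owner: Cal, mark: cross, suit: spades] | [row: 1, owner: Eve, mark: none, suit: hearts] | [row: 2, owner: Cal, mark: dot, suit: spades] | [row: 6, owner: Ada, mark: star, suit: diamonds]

Yes, No, No, No

'Yes' ⟺ mark is cross AND owner is not Eve.
Yes: [row: 2, owner: Cal, mark: cross, suit: spades], since mark is cross, owner is Cal.
No: [row: 1, owner: Eve, mark: none, suit: hearts], since mark is none, owner is Eve.
No: [row: 2, owner: Cal, mark: dot, suit: spades], since mark is dot, owner is Cal.
No: [row: 6, owner: Ada, mark: star, suit: diamonds], since mark is star, owner is Ada.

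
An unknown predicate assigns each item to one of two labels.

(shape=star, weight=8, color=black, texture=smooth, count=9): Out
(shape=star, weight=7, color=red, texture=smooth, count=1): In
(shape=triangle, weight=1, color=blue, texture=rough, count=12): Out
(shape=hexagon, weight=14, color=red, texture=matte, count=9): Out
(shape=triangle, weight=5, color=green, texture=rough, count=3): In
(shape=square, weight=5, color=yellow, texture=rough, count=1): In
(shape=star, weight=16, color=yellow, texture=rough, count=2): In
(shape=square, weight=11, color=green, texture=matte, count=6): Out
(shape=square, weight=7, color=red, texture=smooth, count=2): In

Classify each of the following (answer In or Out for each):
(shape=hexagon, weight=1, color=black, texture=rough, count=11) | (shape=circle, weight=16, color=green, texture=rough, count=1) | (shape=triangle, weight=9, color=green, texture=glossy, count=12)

Out, In, Out

A rule that fits every label: count ≤ 3 — true of each 'In' example, false of each 'Out' one.
(shape=hexagon, weight=1, color=black, texture=rough, count=11): count = 11, doesn't match → Out.
(shape=circle, weight=16, color=green, texture=rough, count=1): count = 1, matches → In.
(shape=triangle, weight=9, color=green, texture=glossy, count=12): count = 12, doesn't match → Out.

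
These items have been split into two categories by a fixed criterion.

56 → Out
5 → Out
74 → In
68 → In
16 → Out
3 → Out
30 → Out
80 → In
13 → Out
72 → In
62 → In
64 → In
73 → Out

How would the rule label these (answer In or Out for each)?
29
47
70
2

Out, Out, In, Out

Every 'In' example satisfies: even AND at least 62. None of the 'Out' examples do.
29: 29 is odd, 29 < 62, doesn't qualify → Out.
47: 47 is odd, 47 < 62, doesn't qualify → Out.
70: 70 is even, 70 ≥ 62, checks out → In.
2: 2 is even, 2 < 62, doesn't qualify → Out.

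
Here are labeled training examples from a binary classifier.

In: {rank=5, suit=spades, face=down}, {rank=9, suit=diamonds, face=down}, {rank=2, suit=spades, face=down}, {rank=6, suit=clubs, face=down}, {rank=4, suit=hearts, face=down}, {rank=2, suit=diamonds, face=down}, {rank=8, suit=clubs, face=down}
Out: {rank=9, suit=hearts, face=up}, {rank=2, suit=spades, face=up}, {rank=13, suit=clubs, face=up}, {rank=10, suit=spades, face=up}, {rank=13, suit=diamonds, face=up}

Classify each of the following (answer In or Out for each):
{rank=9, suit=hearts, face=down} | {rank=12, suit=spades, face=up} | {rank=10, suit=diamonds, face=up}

In, Out, Out

Every 'In' example satisfies: face is down. None of the 'Out' examples do.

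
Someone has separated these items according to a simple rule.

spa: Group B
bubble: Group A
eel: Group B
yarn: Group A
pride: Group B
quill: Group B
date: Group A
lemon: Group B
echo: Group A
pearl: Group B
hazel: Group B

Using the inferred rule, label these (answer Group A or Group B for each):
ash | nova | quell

Group B, Group A, Group B

The common property of the 'Group A' items is: even length. No 'Group B' item has it.
Group B: ash, since length 3. Group A: nova, since length 4. Group B: quell, since length 5.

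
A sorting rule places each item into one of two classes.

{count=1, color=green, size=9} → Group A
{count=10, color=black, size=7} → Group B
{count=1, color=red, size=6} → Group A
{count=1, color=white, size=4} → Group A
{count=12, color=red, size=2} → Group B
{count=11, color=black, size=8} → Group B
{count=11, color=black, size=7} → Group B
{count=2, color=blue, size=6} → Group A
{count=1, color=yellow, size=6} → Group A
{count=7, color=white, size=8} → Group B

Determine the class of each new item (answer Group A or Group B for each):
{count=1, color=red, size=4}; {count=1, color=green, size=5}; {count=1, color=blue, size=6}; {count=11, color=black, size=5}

Group A, Group A, Group A, Group B

All 'Group A' examples share one property — count ≤ 2 — and every 'Group B' example lacks it.
{count=1, color=red, size=4} → count = 1 → Group A.
{count=1, color=green, size=5} → count = 1 → Group A.
{count=1, color=blue, size=6} → count = 1 → Group A.
{count=11, color=black, size=5} → count = 11 → Group B.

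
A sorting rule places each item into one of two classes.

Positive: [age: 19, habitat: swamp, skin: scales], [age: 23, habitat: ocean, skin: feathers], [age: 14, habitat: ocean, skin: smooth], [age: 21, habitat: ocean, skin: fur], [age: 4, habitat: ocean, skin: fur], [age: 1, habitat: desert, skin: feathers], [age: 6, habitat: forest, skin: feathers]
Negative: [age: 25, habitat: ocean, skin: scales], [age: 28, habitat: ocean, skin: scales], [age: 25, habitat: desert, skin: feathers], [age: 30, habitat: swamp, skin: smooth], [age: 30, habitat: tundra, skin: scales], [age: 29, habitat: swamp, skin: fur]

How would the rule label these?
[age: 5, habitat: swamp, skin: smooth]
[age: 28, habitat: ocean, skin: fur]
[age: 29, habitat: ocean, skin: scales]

Positive, Negative, Negative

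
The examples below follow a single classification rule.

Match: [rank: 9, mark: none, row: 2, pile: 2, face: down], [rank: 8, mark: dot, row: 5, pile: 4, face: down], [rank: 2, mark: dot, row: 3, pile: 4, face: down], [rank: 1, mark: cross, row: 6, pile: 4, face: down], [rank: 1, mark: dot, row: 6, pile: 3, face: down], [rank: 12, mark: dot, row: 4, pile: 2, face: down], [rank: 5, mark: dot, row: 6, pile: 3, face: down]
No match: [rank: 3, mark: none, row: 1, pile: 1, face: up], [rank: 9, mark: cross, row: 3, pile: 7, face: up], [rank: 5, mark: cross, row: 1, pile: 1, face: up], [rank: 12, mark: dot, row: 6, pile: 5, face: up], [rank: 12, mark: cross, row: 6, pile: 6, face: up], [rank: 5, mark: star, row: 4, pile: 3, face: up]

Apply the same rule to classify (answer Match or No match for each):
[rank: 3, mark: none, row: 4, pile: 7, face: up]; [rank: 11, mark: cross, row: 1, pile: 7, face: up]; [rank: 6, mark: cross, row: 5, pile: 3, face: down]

No match, No match, Match

The simplest hypothesis consistent with all the labels is: face is down.
No match: [rank: 3, mark: none, row: 4, pile: 7, face: up], since face is up. No match: [rank: 11, mark: cross, row: 1, pile: 7, face: up], since face is up. Match: [rank: 6, mark: cross, row: 5, pile: 3, face: down], since face is down.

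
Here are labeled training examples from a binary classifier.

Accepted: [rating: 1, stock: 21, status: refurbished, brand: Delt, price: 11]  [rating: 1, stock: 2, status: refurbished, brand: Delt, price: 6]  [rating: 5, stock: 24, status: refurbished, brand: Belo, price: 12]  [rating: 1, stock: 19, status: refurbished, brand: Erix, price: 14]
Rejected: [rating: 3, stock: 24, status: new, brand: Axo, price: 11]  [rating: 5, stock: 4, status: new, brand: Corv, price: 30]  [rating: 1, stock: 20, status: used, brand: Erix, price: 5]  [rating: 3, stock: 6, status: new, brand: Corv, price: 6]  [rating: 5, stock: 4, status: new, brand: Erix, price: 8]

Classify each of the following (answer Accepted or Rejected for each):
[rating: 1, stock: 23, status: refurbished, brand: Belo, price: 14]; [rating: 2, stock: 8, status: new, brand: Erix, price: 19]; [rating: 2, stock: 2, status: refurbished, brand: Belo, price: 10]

The rule appears to be: status is refurbished.
[rating: 1, stock: 23, status: refurbished, brand: Belo, price: 14]: status is refurbished — matches, so Accepted.
[rating: 2, stock: 8, status: new, brand: Erix, price: 19]: status is new — lacks this property, so Rejected.
[rating: 2, stock: 2, status: refurbished, brand: Belo, price: 10]: status is refurbished — matches, so Accepted.

Accepted, Rejected, Accepted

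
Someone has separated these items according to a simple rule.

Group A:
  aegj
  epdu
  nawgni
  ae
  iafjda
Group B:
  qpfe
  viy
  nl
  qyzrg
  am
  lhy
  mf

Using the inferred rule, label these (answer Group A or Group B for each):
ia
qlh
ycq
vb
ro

Group A, Group B, Group B, Group B, Group B

Every 'Group A' example satisfies: has ≥ 2 vowels. None of the 'Group B' examples do.
ia: Group A (2 vowels).
qlh: Group B (0 vowels).
ycq: Group B (0 vowels).
vb: Group B (0 vowels).
ro: Group B (1 vowel).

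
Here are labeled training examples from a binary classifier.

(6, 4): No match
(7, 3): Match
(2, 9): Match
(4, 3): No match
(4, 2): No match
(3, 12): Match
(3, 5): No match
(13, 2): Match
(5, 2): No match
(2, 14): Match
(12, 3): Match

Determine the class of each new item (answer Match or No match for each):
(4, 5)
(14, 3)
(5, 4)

Every 'Match' example satisfies: max ≥ 7. None of the 'No match' examples do.
(4, 5) → max 5 → No match.
(14, 3) → max 14 → Match.
(5, 4) → max 5 → No match.

No match, Match, No match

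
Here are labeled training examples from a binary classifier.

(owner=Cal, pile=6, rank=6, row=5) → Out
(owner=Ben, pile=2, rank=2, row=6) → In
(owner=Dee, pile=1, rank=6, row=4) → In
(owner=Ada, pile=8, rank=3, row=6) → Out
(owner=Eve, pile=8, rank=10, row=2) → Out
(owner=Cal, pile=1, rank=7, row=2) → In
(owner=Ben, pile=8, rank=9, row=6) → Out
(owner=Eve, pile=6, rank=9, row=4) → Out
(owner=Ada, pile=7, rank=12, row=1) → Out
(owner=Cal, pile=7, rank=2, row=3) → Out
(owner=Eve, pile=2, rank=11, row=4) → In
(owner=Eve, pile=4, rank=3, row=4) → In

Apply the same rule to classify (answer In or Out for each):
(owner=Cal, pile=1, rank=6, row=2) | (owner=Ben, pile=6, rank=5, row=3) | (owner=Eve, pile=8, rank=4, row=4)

In, Out, Out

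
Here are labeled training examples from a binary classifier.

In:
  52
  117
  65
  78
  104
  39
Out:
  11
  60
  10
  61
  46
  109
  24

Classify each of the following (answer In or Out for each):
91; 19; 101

Rule: multiple of 13. This holds for each 'In' example and fails for each 'Out' one.

In, Out, Out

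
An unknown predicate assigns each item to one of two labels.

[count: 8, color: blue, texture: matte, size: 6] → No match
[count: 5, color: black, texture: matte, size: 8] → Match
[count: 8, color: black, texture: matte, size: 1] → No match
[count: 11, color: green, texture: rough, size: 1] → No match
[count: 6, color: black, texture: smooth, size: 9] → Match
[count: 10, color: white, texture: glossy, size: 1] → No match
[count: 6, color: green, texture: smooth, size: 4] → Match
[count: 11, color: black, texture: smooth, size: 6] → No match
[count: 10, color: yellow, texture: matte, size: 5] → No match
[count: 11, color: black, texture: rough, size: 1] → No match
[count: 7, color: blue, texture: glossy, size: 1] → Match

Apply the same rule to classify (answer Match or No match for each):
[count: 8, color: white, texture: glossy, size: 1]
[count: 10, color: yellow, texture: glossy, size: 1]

No match, No match

Rule: count ≤ 7. This holds for each 'Match' example and fails for each 'No match' one.
[count: 8, color: white, texture: glossy, size: 1]: count = 8, doesn't qualify → No match.
[count: 10, color: yellow, texture: glossy, size: 1]: count = 10, doesn't qualify → No match.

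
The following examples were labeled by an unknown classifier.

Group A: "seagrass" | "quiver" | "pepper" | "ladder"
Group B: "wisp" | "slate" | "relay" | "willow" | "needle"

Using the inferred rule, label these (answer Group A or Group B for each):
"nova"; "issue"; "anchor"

Group B, Group B, Group A

Rule: even length AND contains 'r'. This holds for each 'Group A' example and fails for each 'Group B' one.
Group B: "nova", since length 4, no 'r'.
Group B: "issue", since length 5, no 'r'.
Group A: "anchor", since length 6, has 'r'.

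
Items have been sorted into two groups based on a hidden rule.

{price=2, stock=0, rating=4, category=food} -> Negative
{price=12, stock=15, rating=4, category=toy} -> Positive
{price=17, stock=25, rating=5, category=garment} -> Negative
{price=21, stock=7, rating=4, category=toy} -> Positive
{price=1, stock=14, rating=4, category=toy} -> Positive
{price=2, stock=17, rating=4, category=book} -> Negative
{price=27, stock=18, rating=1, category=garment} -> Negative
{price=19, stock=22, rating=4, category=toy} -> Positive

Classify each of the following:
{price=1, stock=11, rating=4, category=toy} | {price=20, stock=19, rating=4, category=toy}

The distinguishing property — category is toy — holds for all the 'Positive' cases and none of the 'Negative' cases.
{price=1, stock=11, rating=4, category=toy}: category is toy, passes → Positive. {price=20, stock=19, rating=4, category=toy}: category is toy, passes → Positive.

Positive, Positive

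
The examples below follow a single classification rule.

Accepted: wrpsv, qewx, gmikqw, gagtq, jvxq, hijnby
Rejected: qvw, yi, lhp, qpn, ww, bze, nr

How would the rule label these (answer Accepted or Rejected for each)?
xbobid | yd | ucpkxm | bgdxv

A rule that fits every label: length ≥ 4 — true of each 'Accepted' example, false of each 'Rejected' one.
xbobid → length 6 → Accepted.
yd → length 2 → Rejected.
ucpkxm → length 6 → Accepted.
bgdxv → length 5 → Accepted.

Accepted, Rejected, Accepted, Accepted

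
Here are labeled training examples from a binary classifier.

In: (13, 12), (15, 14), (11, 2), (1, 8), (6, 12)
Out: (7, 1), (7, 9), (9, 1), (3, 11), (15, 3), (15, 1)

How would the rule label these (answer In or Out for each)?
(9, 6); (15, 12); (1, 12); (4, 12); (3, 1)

In, In, In, In, Out

Every 'In' example satisfies: second is even. None of the 'Out' examples do.
In: (9, 6), since second 6. In: (15, 12), since second 12. In: (1, 12), since second 12. In: (4, 12), since second 12. Out: (3, 1), since second 1.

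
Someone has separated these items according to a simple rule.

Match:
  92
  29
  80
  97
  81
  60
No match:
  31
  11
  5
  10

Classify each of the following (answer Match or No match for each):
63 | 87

A rule that fits every label: digit sum ≥ 6 — true of each 'Match' example, false of each 'No match' one.
63 — digit sum 6+3 = 9, hence Match.
87 — digit sum 8+7 = 15, hence Match.

Match, Match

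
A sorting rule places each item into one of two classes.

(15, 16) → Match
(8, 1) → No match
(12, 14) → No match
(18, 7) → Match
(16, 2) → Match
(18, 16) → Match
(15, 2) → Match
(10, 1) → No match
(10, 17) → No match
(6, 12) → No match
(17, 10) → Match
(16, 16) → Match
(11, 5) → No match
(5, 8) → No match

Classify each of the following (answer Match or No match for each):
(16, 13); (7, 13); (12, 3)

Match, No match, No match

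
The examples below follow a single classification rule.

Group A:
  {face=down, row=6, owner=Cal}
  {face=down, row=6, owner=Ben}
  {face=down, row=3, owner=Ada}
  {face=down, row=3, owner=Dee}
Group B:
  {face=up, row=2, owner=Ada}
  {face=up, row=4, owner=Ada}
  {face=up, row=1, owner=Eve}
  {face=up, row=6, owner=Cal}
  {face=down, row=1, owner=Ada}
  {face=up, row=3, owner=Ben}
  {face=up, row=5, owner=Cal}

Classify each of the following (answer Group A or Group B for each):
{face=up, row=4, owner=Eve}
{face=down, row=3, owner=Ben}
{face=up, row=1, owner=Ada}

'Group A' ⟺ face is down AND row ≥ 2.
Group B: {face=up, row=4, owner=Eve}, since face is up, row = 4. Group A: {face=down, row=3, owner=Ben}, since face is down, row = 3. Group B: {face=up, row=1, owner=Ada}, since face is up, row = 1.

Group B, Group A, Group B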